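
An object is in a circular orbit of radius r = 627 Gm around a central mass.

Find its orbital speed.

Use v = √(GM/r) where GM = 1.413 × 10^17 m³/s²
r = 627 Gm = 6.27 × 10^11 m
GM = 1.413 × 10^17 m³/s²
GM/r = (1.413 × 10^17) / (6.27 × 10^11) = 225359 m²/s²
v = √(GM/r) = 474.72 m/s ≈ 474.7 m/s

Final answer: 474.7 m/s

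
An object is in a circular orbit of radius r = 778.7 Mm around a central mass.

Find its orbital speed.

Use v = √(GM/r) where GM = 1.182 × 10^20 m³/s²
r = 778.7 Mm = 7.787 × 10^8 m
GM = 1.182 × 10^20 m³/s²
GM/r = (1.182 × 10^20) / (7.787 × 10^8) = 1.51791 × 10^11 m²/s²
v = √(GM/r) = 389604 m/s ≈ 389.6 km/s

Final answer: 389.6 km/s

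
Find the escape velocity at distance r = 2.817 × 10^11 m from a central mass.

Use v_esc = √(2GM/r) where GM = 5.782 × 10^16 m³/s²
r = 2.817 × 10^11 m
GM = 5.782 × 10^16 m³/s²
2GM/r = 2 × (5.782 × 10^16) / (2.817 × 10^11) = 410508 m²/s²
v_esc = √(2GM/r) = 640.709 m/s ≈ 640.7 m/s

Final answer: 640.7 m/s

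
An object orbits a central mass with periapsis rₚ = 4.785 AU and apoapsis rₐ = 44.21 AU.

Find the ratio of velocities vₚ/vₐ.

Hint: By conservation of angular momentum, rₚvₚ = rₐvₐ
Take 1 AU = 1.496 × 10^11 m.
rₚ = 4.785 AU = 7.15836 × 10^11 m
rₐ = 44.21 AU = 6.61382 × 10^12 m
rₚvₚ = rₐvₐ  ⇒  vₚ/vₐ = rₐ/rₚ
vₚ/vₐ = (6.61382 × 10^12) / (7.15836 × 10^11) = 9.23929

Final answer: vₚ/vₐ = 9.239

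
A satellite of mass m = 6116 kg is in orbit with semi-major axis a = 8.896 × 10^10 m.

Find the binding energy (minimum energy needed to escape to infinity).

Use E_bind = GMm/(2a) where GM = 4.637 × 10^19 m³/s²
a = 8.896 × 10^10 m
GM = 4.637 × 10^19 m³/s²
m = 6116 kg
GMm = 4.637 × 10^19 × 6116 = 2.83599 × 10^23 m³·kg/s²
2a = 1.7792 × 10^11 m
E_bind = GMm/(2a) = 1.59397 × 10^12 J ≈ 1.594 TJ

Final answer: 1.594 TJ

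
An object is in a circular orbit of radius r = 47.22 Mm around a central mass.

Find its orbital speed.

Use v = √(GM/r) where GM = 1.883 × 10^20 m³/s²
r = 47.22 Mm = 4.722 × 10^7 m
GM = 1.883 × 10^20 m³/s²
GM/r = (1.883 × 10^20) / (4.722 × 10^7) = 3.98772 × 10^12 m²/s²
v = √(GM/r) = 1.99693 × 10^6 m/s ≈ 1997 km/s

Final answer: 1997 km/s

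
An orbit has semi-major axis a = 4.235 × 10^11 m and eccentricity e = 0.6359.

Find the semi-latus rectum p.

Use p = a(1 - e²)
a = 4.235 × 10^11 m
e = 0.6359,  e² = 0.404369,  1 − e² = 0.595631
p = a(1 − e²) = 4.235 × 10^11 m × 0.595631 = 2.5225 × 10^11 m ≈ 2.522 × 10^11 m

Final answer: p = 2.522 × 10^11 m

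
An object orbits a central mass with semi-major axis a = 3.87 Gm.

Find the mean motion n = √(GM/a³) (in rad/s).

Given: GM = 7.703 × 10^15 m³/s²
a = 3.87 Gm = 3.87 × 10^9 m
GM = 7.703 × 10^15 m³/s²
a³ = 5.79606 × 10^28 m³
GM/a³ = (7.703 × 10^15) / (5.79606 × 10^28) = 1.32901 × 10^-13 s⁻²
n = √(GM/a³) = 3.64555 × 10^-7 rad/s ≈ 3.646 × 10^-7 rad/s

Final answer: n = 3.646 × 10^-7 rad/s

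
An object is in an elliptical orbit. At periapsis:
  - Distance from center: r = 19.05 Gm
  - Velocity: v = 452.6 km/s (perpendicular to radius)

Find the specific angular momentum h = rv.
r = 19.05 Gm = 1.905 × 10^10 m
v = 452.6 km/s = 452600 m/s
h = rv = 1.905 × 10^10 × 452600 = 8.62203 × 10^15 m²/s ≈ 8.622 × 10^15 m²/s

Final answer: h = 8.622 × 10^15 m²/s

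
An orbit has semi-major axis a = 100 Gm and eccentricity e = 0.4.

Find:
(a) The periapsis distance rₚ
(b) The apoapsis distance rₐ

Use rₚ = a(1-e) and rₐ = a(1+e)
a = 100 Gm = 1 × 10^11 m
e = 0.4:  1 − e = 0.6,  1 + e = 1.4
(a) rₚ = a(1 − e) = 1 × 10^11 m × 0.6 = 6 × 10^10 m ≈ 60 Gm
(b) rₐ = a(1 + e) = 1 × 10^11 m × 1.4 = 1.4 × 10^11 m ≈ 140 Gm

Final answer:
(a) rₚ = 60 Gm
(b) rₐ = 140 Gm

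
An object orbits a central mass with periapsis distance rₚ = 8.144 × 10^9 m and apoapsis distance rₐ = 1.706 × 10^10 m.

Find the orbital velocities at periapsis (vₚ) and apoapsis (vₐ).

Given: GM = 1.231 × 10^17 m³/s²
rₚ = 8.144 × 10^9 m
rₐ = 1.706 × 10^10 m
GM = 1.231 × 10^17 m³/s²
a = (rₚ + rₐ)/2 = 1.2602 × 10^10 m
Vis-viva: v² = GM (2/r − 1/a)
vₚ² = 1.231 × 10^17 × (2.4558 × 10^-10 − 7.93525 × 10^-11) = 2.04626 × 10^7 m²/s²
vₚ = 4523.56 m/s ≈ 4.524 km/s
vₐ² = 1.231 × 10^17 × (1.17233 × 10^-10 − 7.93525 × 10^-11) = 4.66313 × 10^6 m²/s²
vₐ = 2159.43 m/s ≈ 2.159 km/s

Final answer: vₚ = 4.524 km/s, vₐ = 2.159 km/s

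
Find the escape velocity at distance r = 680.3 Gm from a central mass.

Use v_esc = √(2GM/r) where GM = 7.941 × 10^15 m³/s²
r = 680.3 Gm = 6.803 × 10^11 m
GM = 7.941 × 10^15 m³/s²
2GM/r = 2 × (7.941 × 10^15) / (6.803 × 10^11) = 23345.6 m²/s²
v_esc = √(2GM/r) = 152.793 m/s ≈ 152.8 m/s

Final answer: 152.8 m/s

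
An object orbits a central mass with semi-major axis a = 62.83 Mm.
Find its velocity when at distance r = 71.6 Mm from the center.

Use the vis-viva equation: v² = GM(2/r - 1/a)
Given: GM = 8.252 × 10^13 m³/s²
a = 62.83 Mm = 6.283 × 10^7 m
r = 71.6 Mm = 7.16 × 10^7 m
GM = 8.252 × 10^13 m³/s²
2/r − 1/a = 2.7933 × 10^-8 − 1.5916 × 10^-8 = 1.2017 × 10^-8 m⁻¹
v² = GM (2/r − 1/a) = 991643 m²/s²
v = 995.813 m/s ≈ 995.8 m/s

Final answer: 995.8 m/s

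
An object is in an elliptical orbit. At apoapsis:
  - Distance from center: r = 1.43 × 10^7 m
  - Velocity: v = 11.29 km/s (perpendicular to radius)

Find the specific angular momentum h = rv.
r = 1.43 × 10^7 m
v = 11.29 km/s = 11290 m/s
h = rv = 1.43 × 10^7 × 11290 = 1.61447 × 10^11 m²/s ≈ 1.614 × 10^11 m²/s

Final answer: h = 1.614 × 10^11 m²/s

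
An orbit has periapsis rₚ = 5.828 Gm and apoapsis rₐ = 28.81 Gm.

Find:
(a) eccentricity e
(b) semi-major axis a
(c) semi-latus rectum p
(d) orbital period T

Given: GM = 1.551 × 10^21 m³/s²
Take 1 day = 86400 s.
rₚ = 5.828 Gm = 5.828 × 10^9 m
rₐ = 28.81 Gm = 2.881 × 10^10 m
GM = 1.551 × 10^21 m³/s²
a = (rₚ + rₐ)/2 = 1.7319 × 10^10 m
e = (rₐ − rₚ)/(rₐ + rₚ) = (2.2982 × 10^10) / (3.4638 × 10^10) = 0.663491
(a) e = 0.663491 ≈ 0.6635
(b) a = 1.7319 × 10^10 m ≈ 17.32 Gm
(c) 1 − e² = 0.55978;  p = a(1 − e²) = 1.7319 × 10^10 × 0.55978 = 9.69483 × 10^9 m ≈ 9.695 Gm
(d) a³ = 5.1948 × 10^30 m³;  T = 2π √(a³/GM) = 2π × 57873.3 s = 363629 s ≈ 4.209 days

Final answer:
(a) eccentricity e = 0.6635
(b) semi-major axis a = 17.32 Gm
(c) semi-latus rectum p = 9.695 Gm
(d) orbital period T = 4.209 days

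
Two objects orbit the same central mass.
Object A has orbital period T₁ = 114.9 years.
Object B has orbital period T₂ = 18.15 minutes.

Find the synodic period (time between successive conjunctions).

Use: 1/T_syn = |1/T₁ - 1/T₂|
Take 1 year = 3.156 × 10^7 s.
T₁ = 114.9 years = 3.62624 × 10^9 s
T₂ = 18.15 minutes = 1089 s
1/T₁ = 2.75767 × 10^-10 s⁻¹
1/T₂ = 0.000918274 s⁻¹
|1/T₁ − 1/T₂| = 0.000918273 s⁻¹
T_syn = 1 / |1/T₁ − 1/T₂| = 1089 s ≈ 18.15 minutes

Final answer: T_syn = 18.15 minutes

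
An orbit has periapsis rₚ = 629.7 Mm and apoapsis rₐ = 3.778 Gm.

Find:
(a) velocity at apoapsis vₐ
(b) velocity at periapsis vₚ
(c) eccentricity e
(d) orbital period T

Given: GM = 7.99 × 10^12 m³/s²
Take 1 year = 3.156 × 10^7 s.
rₚ = 629.7 Mm = 6.297 × 10^8 m
rₐ = 3.778 Gm = 3.778 × 10^9 m
GM = 7.99 × 10^12 m³/s²
a = (rₚ + rₐ)/2 = 2.20385 × 10^9 m
e = (rₐ − rₚ)/(rₐ + rₚ) = (3.1483 × 10^9) / (4.4077 × 10^9) = 0.714273
(a) vₐ² = GM (2/rₐ − 1/a) = 7.99 × 10^12 × (5.29381 × 10^-10 − 4.53751 × 10^-10) = 604.278 m²/s²;  vₐ = 24.5821 m/s ≈ 24.58 m/s
(b) vₚ² = GM (2/rₚ − 1/a) = 7.99 × 10^12 × (3.17612 × 10^-9 − 4.53751 × 10^-10) = 21751.7 m²/s²;  vₚ = 147.485 m/s ≈ 147.5 m/s
(c) e = 0.714273 ≈ 0.7143
(d) a³ = 1.0704 × 10^28 m³;  T = 2π √(a³/GM) = 2π × 3.66016 × 10^7 s = 2.29974 × 10^8 s ≈ 7.287 years

Final answer:
(a) velocity at apoapsis vₐ = 24.58 m/s
(b) velocity at periapsis vₚ = 147.5 m/s
(c) eccentricity e = 0.7143
(d) orbital period T = 7.287 years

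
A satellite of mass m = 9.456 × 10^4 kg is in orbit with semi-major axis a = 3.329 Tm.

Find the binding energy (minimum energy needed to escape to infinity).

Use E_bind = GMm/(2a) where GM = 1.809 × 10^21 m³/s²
a = 3.329 Tm = 3.329 × 10^12 m
GM = 1.809 × 10^21 m³/s²
m = 9.456 × 10^4 kg
GMm = 1.809 × 10^21 × 94560 = 1.71059 × 10^26 m³·kg/s²
2a = 6.658 × 10^12 m
E_bind = GMm/(2a) = 2.56923 × 10^13 J ≈ 25.69 TJ

Final answer: 25.69 TJ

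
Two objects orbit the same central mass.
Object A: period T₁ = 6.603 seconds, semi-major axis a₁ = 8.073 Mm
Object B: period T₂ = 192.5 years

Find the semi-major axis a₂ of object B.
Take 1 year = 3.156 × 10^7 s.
T₁ = 6.603 seconds
T₂ = 192.5 years = 6.0753 × 10^9 s
a₁ = 8.073 Mm = 8.073 × 10^6 m
Kepler's third law: (T₂/T₁)² = (a₂/a₁)³  ⇒  a₂ = a₁ (T₂/T₁)^(2/3)
T₂/T₁ = 9.20082 × 10^8
(T₂/T₁)^(2/3) = 945985
a₂ = 8.073 × 10^6 m × 945985 = 7.63694 × 10^12 m ≈ 7.637 Tm

Final answer: a₂ = 7.637 Tm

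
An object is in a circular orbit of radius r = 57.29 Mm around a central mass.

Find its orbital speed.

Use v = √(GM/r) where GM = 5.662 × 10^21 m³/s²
r = 57.29 Mm = 5.729 × 10^7 m
GM = 5.662 × 10^21 m³/s²
GM/r = (5.662 × 10^21) / (5.729 × 10^7) = 9.88305 × 10^13 m²/s²
v = √(GM/r) = 9.94135 × 10^6 m/s ≈ 9941 km/s

Final answer: 9941 km/s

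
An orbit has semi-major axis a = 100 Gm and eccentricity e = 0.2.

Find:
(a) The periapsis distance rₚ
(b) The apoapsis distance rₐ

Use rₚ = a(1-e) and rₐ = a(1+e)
a = 100 Gm = 1 × 10^11 m
e = 0.2:  1 − e = 0.8,  1 + e = 1.2
(a) rₚ = a(1 − e) = 1 × 10^11 m × 0.8 = 8 × 10^10 m ≈ 80 Gm
(b) rₐ = a(1 + e) = 1 × 10^11 m × 1.2 = 1.2 × 10^11 m ≈ 120 Gm

Final answer:
(a) rₚ = 80 Gm
(b) rₐ = 120 Gm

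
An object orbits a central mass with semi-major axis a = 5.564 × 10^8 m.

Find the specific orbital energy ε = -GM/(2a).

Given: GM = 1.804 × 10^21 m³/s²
a = 5.564 × 10^8 m
GM = 1.804 × 10^21 m³/s²
2a = 1.1128 × 10^9 m
ε = −GM/(2a) = -1.62114 × 10^12 J/kg ≈ -1621 GJ/kg

Final answer: -1621 GJ/kg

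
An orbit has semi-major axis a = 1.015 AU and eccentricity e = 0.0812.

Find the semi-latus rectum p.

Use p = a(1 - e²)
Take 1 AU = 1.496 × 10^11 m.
a = 1.015 AU = 1.51844 × 10^11 m
e = 0.0812,  e² = 0.00659344,  1 − e² = 0.993407
p = a(1 − e²) = 1.51844 × 10^11 m × 0.993407 = 1.50843 × 10^11 m ≈ 1.008 AU

Final answer: p = 1.008 AU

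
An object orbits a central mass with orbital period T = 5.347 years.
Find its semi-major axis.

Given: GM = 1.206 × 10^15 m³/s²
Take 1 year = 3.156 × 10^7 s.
T = 5.347 years = 1.68751 × 10^8 s
GM = 1.206 × 10^15 m³/s²
Kepler's third law: a³ = GM T² / (4π²)
T² = 2.8477 × 10^16 s²
a³ = (1.206 × 10^15) × (2.8477 × 10^16) / (4π²) = 8.69925 × 10^29 m³
a = (a³)^(1/3) = 9.54613 × 10^9 m ≈ 9.546 × 10^9 m

Final answer: 9.546 × 10^9 m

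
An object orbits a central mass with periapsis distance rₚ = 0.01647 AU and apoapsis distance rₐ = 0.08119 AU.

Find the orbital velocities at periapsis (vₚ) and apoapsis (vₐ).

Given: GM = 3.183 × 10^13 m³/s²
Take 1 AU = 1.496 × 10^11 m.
rₚ = 0.01647 AU = 2.46391 × 10^9 m
rₐ = 0.08119 AU = 1.2146 × 10^10 m
GM = 3.183 × 10^13 m³/s²
a = (rₚ + rₐ)/2 = 7.30497 × 10^9 m
Vis-viva: v² = GM (2/r − 1/a)
vₚ² = 3.183 × 10^13 × (8.11717 × 10^-10 − 1.36893 × 10^-10) = 21479.7 m²/s²
vₚ = 146.559 m/s ≈ 146.6 m/s
vₐ² = 3.183 × 10^13 × (1.64663 × 10^-10 − 1.36893 × 10^-10) = 883.913 m²/s²
vₐ = 29.7307 m/s ≈ 29.73 m/s

Final answer: vₚ = 146.6 m/s, vₐ = 29.73 m/s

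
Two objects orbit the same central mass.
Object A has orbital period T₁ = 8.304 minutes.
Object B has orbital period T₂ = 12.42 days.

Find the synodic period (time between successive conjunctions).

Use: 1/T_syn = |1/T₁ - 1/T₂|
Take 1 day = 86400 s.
T₁ = 8.304 minutes = 498.24 s
T₂ = 12.42 days = 1.07309 × 10^6 s
1/T₁ = 0.00200706 s⁻¹
1/T₂ = 9.3189 × 10^-7 s⁻¹
|1/T₁ − 1/T₂| = 0.00200613 s⁻¹
T_syn = 1 / |1/T₁ − 1/T₂| = 498.471 s ≈ 8.308 minutes

Final answer: T_syn = 8.308 minutes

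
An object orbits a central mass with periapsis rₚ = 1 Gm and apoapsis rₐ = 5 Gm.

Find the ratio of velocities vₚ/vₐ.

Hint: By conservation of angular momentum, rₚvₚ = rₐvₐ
rₚ = 1 Gm = 1 × 10^9 m
rₐ = 5 Gm = 5 × 10^9 m
rₚvₚ = rₐvₐ  ⇒  vₚ/vₐ = rₐ/rₚ
vₚ/vₐ = (5 × 10^9) / (1 × 10^9) = 5

Final answer: vₚ/vₐ = 5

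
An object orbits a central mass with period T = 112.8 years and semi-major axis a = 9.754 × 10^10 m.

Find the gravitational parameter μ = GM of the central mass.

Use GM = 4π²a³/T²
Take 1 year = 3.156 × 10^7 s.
T = 112.8 years = 3.55997 × 10^9 s
a = 9.754 × 10^10 m
a³ = 9.28001 × 10^32 m³
T² = 1.26734 × 10^19 s²
GM = 4π² × (9.28001 × 10^32) / (1.26734 × 10^19) = 2.89079 × 10^15 m³/s²
GM ≈ 2.891 × 10^15 m³/s²

Final answer: GM = 2.891 × 10^15 m³/s²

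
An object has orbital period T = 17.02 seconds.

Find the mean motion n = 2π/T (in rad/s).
T = 17.02 seconds
n = 2π / 17.02 s = 0.369165 rad/s ≈ 0.3692 rad/s

Final answer: n = 0.3692 rad/s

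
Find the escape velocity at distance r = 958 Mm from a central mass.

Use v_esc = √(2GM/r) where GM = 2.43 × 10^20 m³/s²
r = 958 Mm = 9.58 × 10^8 m
GM = 2.43 × 10^20 m³/s²
2GM/r = 2 × (2.43 × 10^20) / (9.58 × 10^8) = 5.07307 × 10^11 m²/s²
v_esc = √(2GM/r) = 712255 m/s ≈ 712.3 km/s

Final answer: 712.3 km/s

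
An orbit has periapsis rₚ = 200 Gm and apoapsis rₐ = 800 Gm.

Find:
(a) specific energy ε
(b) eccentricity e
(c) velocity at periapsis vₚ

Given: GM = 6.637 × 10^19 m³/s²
rₚ = 200 Gm = 2 × 10^11 m
rₐ = 800 Gm = 8 × 10^11 m
GM = 6.637 × 10^19 m³/s²
a = (rₚ + rₐ)/2 = 5 × 10^11 m
e = (rₐ − rₚ)/(rₐ + rₚ) = (6 × 10^11) / (1 × 10^12) = 0.6
(a) 2a = 1 × 10^12 m;  ε = −GM/(2a) = -6.637 × 10^7 J/kg ≈ -66.37 MJ/kg
(b) e = 0.6 ≈ 0.6
(c) vₚ² = GM (2/rₚ − 1/a) = 6.637 × 10^19 × (1 × 10^-11 − 2 × 10^-12) = 5.3096 × 10^8 m²/s²;  vₚ = 23042.6 m/s ≈ 23.04 km/s

Final answer:
(a) specific energy ε = -66.37 MJ/kg
(b) eccentricity e = 0.6
(c) velocity at periapsis vₚ = 23.04 km/s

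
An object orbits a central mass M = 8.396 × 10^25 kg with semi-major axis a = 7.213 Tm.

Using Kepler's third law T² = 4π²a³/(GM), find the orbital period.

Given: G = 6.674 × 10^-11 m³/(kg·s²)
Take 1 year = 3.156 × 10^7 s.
M = 8.396 × 10^25 kg
GM = G × M = 6.674 × 10^-11 × 8.396 × 10^25 = 5.60349 × 10^15 m³/s²
a = 7.213 Tm = 7.213 × 10^12 m
a³ = 3.75273 × 10^38 m³
T = 2π √(a³/GM) = 2π √((3.75273 × 10^38) / (5.60349 × 10^15)) = 2π × 2.58788 × 10^11 s
T = 1.62601 × 10^12 s ≈ 5.152 × 10^4 years

Final answer: 5.152 × 10^4 years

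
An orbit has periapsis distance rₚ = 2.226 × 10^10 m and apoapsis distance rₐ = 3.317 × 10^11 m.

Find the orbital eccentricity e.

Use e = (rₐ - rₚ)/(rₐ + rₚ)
rₚ = 2.226 × 10^10 m
rₐ = 3.317 × 10^11 m
rₐ − rₚ = 3.0944 × 10^11 m
rₐ + rₚ = 3.5396 × 10^11 m
e = (rₐ − rₚ)/(rₐ + rₚ) = 0.874223

Final answer: e = 0.8742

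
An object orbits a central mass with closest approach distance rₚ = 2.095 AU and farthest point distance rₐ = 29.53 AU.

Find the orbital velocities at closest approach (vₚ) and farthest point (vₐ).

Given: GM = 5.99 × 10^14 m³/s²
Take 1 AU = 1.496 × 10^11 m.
rₚ = 2.095 AU = 3.13412 × 10^11 m
rₐ = 29.53 AU = 4.41769 × 10^12 m
GM = 5.99 × 10^14 m³/s²
a = (rₚ + rₐ)/2 = 2.36555 × 10^12 m
Vis-viva: v² = GM (2/r − 1/a)
vₚ² = 5.99 × 10^14 × (6.38138 × 10^-12 − 4.22735 × 10^-13) = 3569.23 m²/s²
vₚ = 59.743 m/s ≈ 59.74 m/s
vₐ² = 5.99 × 10^14 × (4.52725 × 10^-13 − 4.22735 × 10^-13) = 17.9645 m²/s²
vₐ = 4.23846 m/s ≈ 4.238 m/s

Final answer: vₚ = 59.74 m/s, vₐ = 4.238 m/s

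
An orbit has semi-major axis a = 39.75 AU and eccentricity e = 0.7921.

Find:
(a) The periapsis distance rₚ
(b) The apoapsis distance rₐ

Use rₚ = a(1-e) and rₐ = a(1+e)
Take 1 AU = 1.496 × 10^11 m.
a = 39.75 AU = 5.9466 × 10^12 m
e = 0.7921:  1 − e = 0.2079,  1 + e = 1.7921
(a) rₚ = a(1 − e) = 5.9466 × 10^12 m × 0.2079 = 1.2363 × 10^12 m ≈ 8.264 AU
(b) rₐ = a(1 + e) = 5.9466 × 10^12 m × 1.7921 = 1.06569 × 10^13 m ≈ 71.24 AU

Final answer:
(a) rₚ = 8.264 AU
(b) rₐ = 71.24 AU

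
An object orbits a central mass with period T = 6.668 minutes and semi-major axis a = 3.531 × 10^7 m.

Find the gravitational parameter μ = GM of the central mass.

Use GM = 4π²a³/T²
T = 6.668 minutes = 400.08 s
a = 3.531 × 10^7 m
a³ = 4.40244 × 10^22 m³
T² = 160064 s²
GM = 4π² × (4.40244 × 10^22) / 160064 = 1.08582 × 10^19 m³/s²
GM ≈ 1.086 × 10^19 m³/s²

Final answer: GM = 1.086 × 10^19 m³/s²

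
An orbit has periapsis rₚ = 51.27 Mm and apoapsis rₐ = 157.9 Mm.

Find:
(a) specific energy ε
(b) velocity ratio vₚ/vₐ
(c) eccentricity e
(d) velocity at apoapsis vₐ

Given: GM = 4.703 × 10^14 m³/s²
rₚ = 51.27 Mm = 5.127 × 10^7 m
rₐ = 157.9 Mm = 1.579 × 10^8 m
GM = 4.703 × 10^14 m³/s²
a = (rₚ + rₐ)/2 = 1.04585 × 10^8 m
e = (rₐ − rₚ)/(rₐ + rₚ) = (1.0663 × 10^8) / (2.0917 × 10^8) = 0.509777
(a) 2a = 2.0917 × 10^8 m;  ε = −GM/(2a) = -2.24841 × 10^6 J/kg ≈ -2.248 MJ/kg
(b) vₚ/vₐ = rₐ/rₚ (angular momentum) = (1.579 × 10^8) / (5.127 × 10^7) = 3.07977 ≈ 3.08
(c) e = 0.509777 ≈ 0.5098
(d) vₐ² = GM (2/rₐ − 1/a) = 4.703 × 10^14 × (1.26662 × 10^-8 − 9.5616 × 10^-9) = 1.46011 × 10^6 m²/s²;  vₐ = 1208.35 m/s ≈ 1.208 km/s

Final answer:
(a) specific energy ε = -2.248 MJ/kg
(b) velocity ratio vₚ/vₐ = 3.08
(c) eccentricity e = 0.5098
(d) velocity at apoapsis vₐ = 1.208 km/s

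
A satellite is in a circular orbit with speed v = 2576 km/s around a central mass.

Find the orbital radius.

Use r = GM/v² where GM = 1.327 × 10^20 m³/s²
v = 2576 km/s = 2.576 × 10^6 m/s
GM = 1.327 × 10^20 m³/s²
v² = 6.63578 × 10^12 m²/s²
r = GM/v² = (1.327 × 10^20) / (6.63578 × 10^12) = 1.99977 × 10^7 m ≈ 20 Mm

Final answer: 20 Mm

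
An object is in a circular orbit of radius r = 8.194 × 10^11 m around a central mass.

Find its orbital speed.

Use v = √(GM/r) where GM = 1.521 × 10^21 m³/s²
r = 8.194 × 10^11 m
GM = 1.521 × 10^21 m³/s²
GM/r = (1.521 × 10^21) / (8.194 × 10^11) = 1.85624 × 10^9 m²/s²
v = √(GM/r) = 43084.1 m/s ≈ 43.08 km/s

Final answer: 43.08 km/s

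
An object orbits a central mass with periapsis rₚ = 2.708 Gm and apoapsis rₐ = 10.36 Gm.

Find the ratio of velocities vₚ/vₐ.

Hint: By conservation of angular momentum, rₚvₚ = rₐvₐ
rₚ = 2.708 Gm = 2.708 × 10^9 m
rₐ = 10.36 Gm = 1.036 × 10^10 m
rₚvₚ = rₐvₐ  ⇒  vₚ/vₐ = rₐ/rₚ
vₚ/vₐ = (1.036 × 10^10) / (2.708 × 10^9) = 3.8257

Final answer: vₚ/vₐ = 3.826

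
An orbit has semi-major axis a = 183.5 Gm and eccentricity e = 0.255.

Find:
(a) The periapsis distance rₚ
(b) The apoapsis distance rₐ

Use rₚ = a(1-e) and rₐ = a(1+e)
a = 183.5 Gm = 1.835 × 10^11 m
e = 0.255:  1 − e = 0.745,  1 + e = 1.255
(a) rₚ = a(1 − e) = 1.835 × 10^11 m × 0.745 = 1.36708 × 10^11 m ≈ 136.7 Gm
(b) rₐ = a(1 + e) = 1.835 × 10^11 m × 1.255 = 2.30292 × 10^11 m ≈ 230.3 Gm

Final answer:
(a) rₚ = 136.7 Gm
(b) rₐ = 230.3 Gm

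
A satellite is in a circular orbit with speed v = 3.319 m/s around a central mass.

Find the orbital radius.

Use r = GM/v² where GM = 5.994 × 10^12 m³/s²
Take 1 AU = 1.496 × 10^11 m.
v = 3.319 m/s
GM = 5.994 × 10^12 m³/s²
v² = 11.0158 m²/s²
r = GM/v² = (5.994 × 10^12) / 11.0158 = 5.44129 × 10^11 m ≈ 3.637 AU

Final answer: 3.637 AU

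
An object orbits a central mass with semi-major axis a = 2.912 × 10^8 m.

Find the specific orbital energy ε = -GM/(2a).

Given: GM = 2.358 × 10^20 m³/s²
a = 2.912 × 10^8 m
GM = 2.358 × 10^20 m³/s²
2a = 5.824 × 10^8 m
ε = −GM/(2a) = -4.04876 × 10^11 J/kg ≈ -404.9 GJ/kg

Final answer: -404.9 GJ/kg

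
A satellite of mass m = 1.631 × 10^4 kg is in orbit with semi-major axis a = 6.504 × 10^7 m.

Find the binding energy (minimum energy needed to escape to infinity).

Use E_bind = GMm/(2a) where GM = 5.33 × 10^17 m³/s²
a = 6.504 × 10^7 m
GM = 5.33 × 10^17 m³/s²
m = 1.631 × 10^4 kg
GMm = 5.33 × 10^17 × 16310 = 8.69323 × 10^21 m³·kg/s²
2a = 1.3008 × 10^8 m
E_bind = GMm/(2a) = 6.68299 × 10^13 J ≈ 66.83 TJ

Final answer: 66.83 TJ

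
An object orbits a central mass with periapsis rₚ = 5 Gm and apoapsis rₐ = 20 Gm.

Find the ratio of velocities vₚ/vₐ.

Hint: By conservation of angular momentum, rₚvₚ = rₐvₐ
rₚ = 5 Gm = 5 × 10^9 m
rₐ = 20 Gm = 2 × 10^10 m
rₚvₚ = rₐvₐ  ⇒  vₚ/vₐ = rₐ/rₚ
vₚ/vₐ = (2 × 10^10) / (5 × 10^9) = 4

Final answer: vₚ/vₐ = 4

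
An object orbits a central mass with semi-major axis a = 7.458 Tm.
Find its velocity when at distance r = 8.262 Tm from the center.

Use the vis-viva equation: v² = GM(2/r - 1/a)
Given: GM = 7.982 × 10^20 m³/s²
a = 7.458 Tm = 7.458 × 10^12 m
r = 8.262 Tm = 8.262 × 10^12 m
GM = 7.982 × 10^20 m³/s²
2/r − 1/a = 2.42072 × 10^-13 − 1.34084 × 10^-13 = 1.07988 × 10^-13 m⁻¹
v² = GM (2/r − 1/a) = 8.6196 × 10^7 m²/s²
v = 9284.18 m/s ≈ 9.284 km/s

Final answer: 9.284 km/s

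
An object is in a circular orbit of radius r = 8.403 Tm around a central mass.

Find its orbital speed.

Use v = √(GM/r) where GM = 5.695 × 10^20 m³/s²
r = 8.403 Tm = 8.403 × 10^12 m
GM = 5.695 × 10^20 m³/s²
GM/r = (5.695 × 10^20) / (8.403 × 10^12) = 6.77734 × 10^7 m²/s²
v = √(GM/r) = 8232.46 m/s ≈ 8.232 km/s

Final answer: 8.232 km/s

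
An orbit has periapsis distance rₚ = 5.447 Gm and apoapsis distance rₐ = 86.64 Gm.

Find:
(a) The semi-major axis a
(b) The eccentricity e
rₚ = 5.447 Gm = 5.447 × 10^9 m
rₐ = 86.64 Gm = 8.664 × 10^10 m
(a) a = (rₚ + rₐ)/2 = 4.60435 × 10^10 m ≈ 46.04 Gm
(b) e = (rₐ − rₚ)/(rₐ + rₚ) = (8.1193 × 10^10) / (9.2087 × 10^10) = 0.881699

Final answer:
(a) a = 46.04 Gm
(b) e = 0.8817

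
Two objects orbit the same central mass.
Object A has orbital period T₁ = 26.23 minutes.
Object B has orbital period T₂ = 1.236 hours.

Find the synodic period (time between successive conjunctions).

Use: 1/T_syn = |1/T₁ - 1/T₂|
T₁ = 26.23 minutes = 1573.8 s
T₂ = 1.236 hours = 4449.6 s
1/T₁ = 0.000635405 s⁻¹
1/T₂ = 0.000224739 s⁻¹
|1/T₁ − 1/T₂| = 0.000410665 s⁻¹
T_syn = 1 / |1/T₁ − 1/T₂| = 2435.07 s ≈ 40.58 minutes

Final answer: T_syn = 40.58 minutes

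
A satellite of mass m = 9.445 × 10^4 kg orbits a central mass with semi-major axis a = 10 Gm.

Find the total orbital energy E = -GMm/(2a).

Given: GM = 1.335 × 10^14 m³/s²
a = 10 Gm = 1 × 10^10 m
GM = 1.335 × 10^14 m³/s²
2a = 2 × 10^10 m
GMm = 1.335 × 10^14 × 94450 = 1.26091 × 10^19 m³·kg/s²
E = −GMm/(2a) = -6.30454 × 10^8 J ≈ -630.5 MJ

Final answer: -630.5 MJ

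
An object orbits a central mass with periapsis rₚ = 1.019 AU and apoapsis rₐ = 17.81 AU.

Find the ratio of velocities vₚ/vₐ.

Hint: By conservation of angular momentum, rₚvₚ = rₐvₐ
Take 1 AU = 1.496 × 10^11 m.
rₚ = 1.019 AU = 1.52442 × 10^11 m
rₐ = 17.81 AU = 2.66438 × 10^12 m
rₚvₚ = rₐvₐ  ⇒  vₚ/vₐ = rₐ/rₚ
vₚ/vₐ = (2.66438 × 10^12) / (1.52442 × 10^11) = 17.4779

Final answer: vₚ/vₐ = 17.48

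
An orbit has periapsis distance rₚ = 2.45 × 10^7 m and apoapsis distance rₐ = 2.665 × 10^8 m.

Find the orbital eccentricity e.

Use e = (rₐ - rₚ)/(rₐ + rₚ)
rₚ = 2.45 × 10^7 m
rₐ = 2.665 × 10^8 m
rₐ − rₚ = 2.42 × 10^8 m
rₐ + rₚ = 2.91 × 10^8 m
e = (rₐ − rₚ)/(rₐ + rₚ) = 0.831615

Final answer: e = 0.8316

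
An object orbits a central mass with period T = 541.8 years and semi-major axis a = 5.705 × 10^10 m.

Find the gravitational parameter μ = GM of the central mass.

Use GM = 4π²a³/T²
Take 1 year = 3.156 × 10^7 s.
T = 541.8 years = 1.70992 × 10^10 s
a = 5.705 × 10^10 m
a³ = 1.85681 × 10^32 m³
T² = 2.92383 × 10^20 s²
GM = 4π² × (1.85681 × 10^32) / (2.92383 × 10^20) = 2.50712 × 10^13 m³/s²
GM ≈ 2.507 × 10^13 m³/s²

Final answer: GM = 2.507 × 10^13 m³/s²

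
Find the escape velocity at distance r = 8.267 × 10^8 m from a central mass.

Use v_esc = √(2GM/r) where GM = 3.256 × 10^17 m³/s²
r = 8.267 × 10^8 m
GM = 3.256 × 10^17 m³/s²
2GM/r = 2 × (3.256 × 10^17) / (8.267 × 10^8) = 7.8771 × 10^8 m²/s²
v_esc = √(2GM/r) = 28066.2 m/s ≈ 28.07 km/s

Final answer: 28.07 km/s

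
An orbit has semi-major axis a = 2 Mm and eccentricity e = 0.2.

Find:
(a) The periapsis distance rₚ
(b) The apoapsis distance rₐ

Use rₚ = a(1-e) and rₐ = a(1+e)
a = 2 Mm = 2 × 10^6 m
e = 0.2:  1 − e = 0.8,  1 + e = 1.2
(a) rₚ = a(1 − e) = 2 × 10^6 m × 0.8 = 1.6 × 10^6 m ≈ 1.6 Mm
(b) rₐ = a(1 + e) = 2 × 10^6 m × 1.2 = 2.4 × 10^6 m ≈ 2.4 Mm

Final answer:
(a) rₚ = 1.6 Mm
(b) rₐ = 2.4 Mm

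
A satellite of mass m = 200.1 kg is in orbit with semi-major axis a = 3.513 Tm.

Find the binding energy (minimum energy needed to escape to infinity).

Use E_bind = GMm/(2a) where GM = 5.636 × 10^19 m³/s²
a = 3.513 Tm = 3.513 × 10^12 m
GM = 5.636 × 10^19 m³/s²
m = 200.1 kg
GMm = 5.636 × 10^19 × 200.1 = 1.12776 × 10^22 m³·kg/s²
2a = 7.026 × 10^12 m
E_bind = GMm/(2a) = 1.60513 × 10^9 J ≈ 1.605 GJ

Final answer: 1.605 GJ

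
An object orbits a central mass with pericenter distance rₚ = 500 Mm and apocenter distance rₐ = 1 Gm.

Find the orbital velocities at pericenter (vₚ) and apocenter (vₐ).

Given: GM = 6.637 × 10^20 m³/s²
rₚ = 500 Mm = 5 × 10^8 m
rₐ = 1 Gm = 1 × 10^9 m
GM = 6.637 × 10^20 m³/s²
a = (rₚ + rₐ)/2 = 7.5 × 10^8 m
Vis-viva: v² = GM (2/r − 1/a)
vₚ² = 6.637 × 10^20 × (4 × 10^-9 − 1.33333 × 10^-9) = 1.76987 × 10^12 m²/s²
vₚ = 1.33036 × 10^6 m/s ≈ 1330 km/s
vₐ² = 6.637 × 10^20 × (2 × 10^-9 − 1.33333 × 10^-9) = 4.42467 × 10^11 m²/s²
vₐ = 665182 m/s ≈ 665.2 km/s

Final answer: vₚ = 1330 km/s, vₐ = 665.2 km/s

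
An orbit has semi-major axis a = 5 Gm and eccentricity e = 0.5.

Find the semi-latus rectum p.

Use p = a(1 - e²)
a = 5 Gm = 5 × 10^9 m
e = 0.5,  e² = 0.25,  1 − e² = 0.75
p = a(1 − e²) = 5 × 10^9 m × 0.75 = 3.75 × 10^9 m ≈ 3.75 Gm

Final answer: p = 3.75 Gm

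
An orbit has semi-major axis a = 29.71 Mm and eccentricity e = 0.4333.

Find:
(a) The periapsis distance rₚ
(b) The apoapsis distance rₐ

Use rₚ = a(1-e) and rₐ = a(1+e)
a = 29.71 Mm = 2.971 × 10^7 m
e = 0.4333:  1 − e = 0.5667,  1 + e = 1.4333
(a) rₚ = a(1 − e) = 2.971 × 10^7 m × 0.5667 = 1.68367 × 10^7 m ≈ 16.84 Mm
(b) rₐ = a(1 + e) = 2.971 × 10^7 m × 1.4333 = 4.25833 × 10^7 m ≈ 42.58 Mm

Final answer:
(a) rₚ = 16.84 Mm
(b) rₐ = 42.58 Mm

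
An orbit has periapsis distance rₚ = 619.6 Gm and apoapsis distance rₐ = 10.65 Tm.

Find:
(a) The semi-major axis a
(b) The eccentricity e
rₚ = 619.6 Gm = 6.196 × 10^11 m
rₐ = 10.65 Tm = 1.065 × 10^13 m
(a) a = (rₚ + rₐ)/2 = 5.6348 × 10^12 m ≈ 5.635 Tm
(b) e = (rₐ − rₚ)/(rₐ + rₚ) = (1.00304 × 10^13) / (1.12696 × 10^13) = 0.89004

Final answer:
(a) a = 5.635 Tm
(b) e = 0.89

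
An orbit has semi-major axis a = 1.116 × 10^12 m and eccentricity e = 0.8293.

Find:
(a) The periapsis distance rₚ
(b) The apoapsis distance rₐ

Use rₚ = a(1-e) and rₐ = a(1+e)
a = 1.116 × 10^12 m
e = 0.8293:  1 − e = 0.1707,  1 + e = 1.8293
(a) rₚ = a(1 − e) = 1.116 × 10^12 m × 0.1707 = 1.90501 × 10^11 m ≈ 1.905 × 10^11 m
(b) rₐ = a(1 + e) = 1.116 × 10^12 m × 1.8293 = 2.0415 × 10^12 m ≈ 2.041 × 10^12 m

Final answer:
(a) rₚ = 1.905 × 10^11 m
(b) rₐ = 2.041 × 10^12 m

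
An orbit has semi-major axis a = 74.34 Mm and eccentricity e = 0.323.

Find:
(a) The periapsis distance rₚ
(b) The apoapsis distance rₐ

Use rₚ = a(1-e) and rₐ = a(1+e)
a = 74.34 Mm = 7.434 × 10^7 m
e = 0.323:  1 − e = 0.677,  1 + e = 1.323
(a) rₚ = a(1 − e) = 7.434 × 10^7 m × 0.677 = 5.03282 × 10^7 m ≈ 50.33 Mm
(b) rₐ = a(1 + e) = 7.434 × 10^7 m × 1.323 = 9.83518 × 10^7 m ≈ 98.35 Mm

Final answer:
(a) rₚ = 50.33 Mm
(b) rₐ = 98.35 Mm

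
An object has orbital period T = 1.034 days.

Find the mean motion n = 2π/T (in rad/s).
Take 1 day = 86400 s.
T = 1.034 days = 89337.6 s
n = 2π / 89337.6 s = 7.03308 × 10^-5 rad/s ≈ 7.033 × 10^-5 rad/s

Final answer: n = 7.033 × 10^-5 rad/s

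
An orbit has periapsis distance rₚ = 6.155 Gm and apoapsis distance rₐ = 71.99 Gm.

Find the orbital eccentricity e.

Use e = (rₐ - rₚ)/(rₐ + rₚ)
rₚ = 6.155 Gm = 6.155 × 10^9 m
rₐ = 71.99 Gm = 7.199 × 10^10 m
rₐ − rₚ = 6.5835 × 10^10 m
rₐ + rₚ = 7.8145 × 10^10 m
e = (rₐ − rₚ)/(rₐ + rₚ) = 0.842472

Final answer: e = 0.8425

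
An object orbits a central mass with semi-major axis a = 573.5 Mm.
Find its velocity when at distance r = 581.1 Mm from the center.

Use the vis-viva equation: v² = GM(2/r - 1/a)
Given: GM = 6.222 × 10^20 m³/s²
a = 573.5 Mm = 5.735 × 10^8 m
r = 581.1 Mm = 5.811 × 10^8 m
GM = 6.222 × 10^20 m³/s²
2/r − 1/a = 3.44175 × 10^-9 − 1.74368 × 10^-9 = 1.69807 × 10^-9 m⁻¹
v² = GM (2/r − 1/a) = 1.05654 × 10^12 m²/s²
v = 1.02788 × 10^6 m/s ≈ 1028 km/s

Final answer: 1028 km/s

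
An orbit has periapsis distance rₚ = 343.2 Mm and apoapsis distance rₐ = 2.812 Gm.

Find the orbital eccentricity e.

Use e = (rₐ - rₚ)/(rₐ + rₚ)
rₚ = 343.2 Mm = 3.432 × 10^8 m
rₐ = 2.812 Gm = 2.812 × 10^9 m
rₐ − rₚ = 2.4688 × 10^9 m
rₐ + rₚ = 3.1552 × 10^9 m
e = (rₐ − rₚ)/(rₐ + rₚ) = 0.782454

Final answer: e = 0.7825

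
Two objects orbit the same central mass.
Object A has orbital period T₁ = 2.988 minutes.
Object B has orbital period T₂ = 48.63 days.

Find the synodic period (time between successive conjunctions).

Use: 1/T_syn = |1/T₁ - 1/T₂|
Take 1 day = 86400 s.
T₁ = 2.988 minutes = 179.28 s
T₂ = 48.63 days = 4.20163 × 10^6 s
1/T₁ = 0.00557787 s⁻¹
1/T₂ = 2.38003 × 10^-7 s⁻¹
|1/T₁ − 1/T₂| = 0.00557763 s⁻¹
T_syn = 1 / |1/T₁ − 1/T₂| = 179.288 s ≈ 2.988 minutes

Final answer: T_syn = 2.988 minutes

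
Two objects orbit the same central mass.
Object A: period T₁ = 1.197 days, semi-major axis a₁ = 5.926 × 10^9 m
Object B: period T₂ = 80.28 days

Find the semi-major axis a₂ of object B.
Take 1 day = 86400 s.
T₁ = 1.197 days = 103421 s
T₂ = 80.28 days = 6.93619 × 10^6 s
a₁ = 5.926 × 10^9 m
Kepler's third law: (T₂/T₁)² = (a₂/a₁)³  ⇒  a₂ = a₁ (T₂/T₁)^(2/3)
T₂/T₁ = 67.0677
(T₂/T₁)^(2/3) = 16.5073
a₂ = 5.926 × 10^9 m × 16.5073 = 9.78221 × 10^10 m ≈ 9.782 × 10^10 m

Final answer: a₂ = 9.782 × 10^10 m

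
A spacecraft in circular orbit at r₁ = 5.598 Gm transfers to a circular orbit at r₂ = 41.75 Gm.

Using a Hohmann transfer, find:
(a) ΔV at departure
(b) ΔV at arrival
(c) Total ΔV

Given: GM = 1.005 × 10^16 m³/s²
r₁ = 5.598 Gm = 5.598 × 10^9 m
r₂ = 41.75 Gm = 4.175 × 10^10 m
GM = 1.005 × 10^16 m³/s²
Transfer ellipse: a_t = (r₁ + r₂)/2 = 2.3674 × 10^10 m
Circular speed at r₁: v₁ = √(GM/r₁) = 1339.88 m/s
Transfer speed at r₁ (periapsis): v₁ₜ = √(GM(2/r₁ − 1/a_t)) = 1779.34 m/s
(a) ΔV₁ = v₁ₜ − v₁ = 439.458 m/s ≈ 439.5 m/s
Circular speed at r₂: v₂ = √(GM/r₂) = 490.631 m/s
Transfer speed at r₂ (apoapsis): v₂ₜ = √(GM(2/r₂ − 1/a_t)) = 238.581 m/s
(b) ΔV₂ = v₂ − v₂ₜ = 252.05 m/s ≈ 252.1 m/s
(c) ΔV_total = ΔV₁ + ΔV₂ = 691.508 m/s ≈ 691.5 m/s

Final answer:
(a) ΔV₁ = 439.5 m/s
(b) ΔV₂ = 252.1 m/s
(c) ΔV_total = 691.5 m/s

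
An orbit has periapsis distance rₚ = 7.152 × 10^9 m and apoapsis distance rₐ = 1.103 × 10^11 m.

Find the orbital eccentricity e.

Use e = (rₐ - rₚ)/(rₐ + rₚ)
rₚ = 7.152 × 10^9 m
rₐ = 1.103 × 10^11 m
rₐ − rₚ = 1.03148 × 10^11 m
rₐ + rₚ = 1.17452 × 10^11 m
e = (rₐ − rₚ)/(rₐ + rₚ) = 0.878214

Final answer: e = 0.8782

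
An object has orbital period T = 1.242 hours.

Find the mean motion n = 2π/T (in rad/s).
T = 1.242 hours = 4471.2 s
n = 2π / 4471.2 s = 0.00140526 rad/s ≈ 0.001405 rad/s

Final answer: n = 0.001405 rad/s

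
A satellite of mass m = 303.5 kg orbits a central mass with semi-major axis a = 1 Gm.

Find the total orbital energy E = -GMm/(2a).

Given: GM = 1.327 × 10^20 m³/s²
a = 1 Gm = 1 × 10^9 m
GM = 1.327 × 10^20 m³/s²
2a = 2 × 10^9 m
GMm = 1.327 × 10^20 × 303.5 = 4.02745 × 10^22 m³·kg/s²
E = −GMm/(2a) = -2.01372 × 10^13 J ≈ -20.14 TJ

Final answer: -20.14 TJ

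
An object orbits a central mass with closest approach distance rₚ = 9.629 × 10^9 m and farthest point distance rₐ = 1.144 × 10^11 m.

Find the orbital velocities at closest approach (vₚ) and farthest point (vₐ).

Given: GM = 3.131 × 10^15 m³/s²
rₚ = 9.629 × 10^9 m
rₐ = 1.144 × 10^11 m
GM = 3.131 × 10^15 m³/s²
a = (rₚ + rₐ)/2 = 6.20145 × 10^10 m
Vis-viva: v² = GM (2/r − 1/a)
vₚ² = 3.131 × 10^15 × (2.07706 × 10^-10 − 1.61253 × 10^-11) = 599839 m²/s²
vₚ = 774.493 m/s ≈ 774.5 m/s
vₐ² = 3.131 × 10^15 × (1.74825 × 10^-11 − 1.61253 × 10^-11) = 4249.57 m²/s²
vₐ = 65.1887 m/s ≈ 65.19 m/s

Final answer: vₚ = 774.5 m/s, vₐ = 65.19 m/s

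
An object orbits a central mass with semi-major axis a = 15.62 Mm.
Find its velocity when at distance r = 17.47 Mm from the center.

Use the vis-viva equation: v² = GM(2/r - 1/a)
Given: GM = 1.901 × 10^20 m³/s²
a = 15.62 Mm = 1.562 × 10^7 m
r = 17.47 Mm = 1.747 × 10^7 m
GM = 1.901 × 10^20 m³/s²
2/r − 1/a = 1.14482 × 10^-7 − 6.40205 × 10^-8 = 5.04615 × 10^-8 m⁻¹
v² = GM (2/r − 1/a) = 9.59273 × 10^12 m²/s²
v = 3.09721 × 10^6 m/s ≈ 3097 km/s

Final answer: 3097 km/s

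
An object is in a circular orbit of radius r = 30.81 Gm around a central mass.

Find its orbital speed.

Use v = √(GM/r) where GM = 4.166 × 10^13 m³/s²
r = 30.81 Gm = 3.081 × 10^10 m
GM = 4.166 × 10^13 m³/s²
GM/r = (4.166 × 10^13) / (3.081 × 10^10) = 1352.16 m²/s²
v = √(GM/r) = 36.7717 m/s ≈ 36.77 m/s

Final answer: 36.77 m/s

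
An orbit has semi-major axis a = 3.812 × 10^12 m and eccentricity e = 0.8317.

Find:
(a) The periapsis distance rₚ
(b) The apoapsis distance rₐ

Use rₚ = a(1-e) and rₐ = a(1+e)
a = 3.812 × 10^12 m
e = 0.8317:  1 − e = 0.1683,  1 + e = 1.8317
(a) rₚ = a(1 − e) = 3.812 × 10^12 m × 0.1683 = 6.4156 × 10^11 m ≈ 6.416 × 10^11 m
(b) rₐ = a(1 + e) = 3.812 × 10^12 m × 1.8317 = 6.98244 × 10^12 m ≈ 6.982 × 10^12 m

Final answer:
(a) rₚ = 6.416 × 10^11 m
(b) rₐ = 6.982 × 10^12 m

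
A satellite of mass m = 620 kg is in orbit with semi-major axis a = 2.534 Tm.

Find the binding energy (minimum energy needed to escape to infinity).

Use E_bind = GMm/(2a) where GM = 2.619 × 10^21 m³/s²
a = 2.534 Tm = 2.534 × 10^12 m
GM = 2.619 × 10^21 m³/s²
m = 620 kg
GMm = 2.619 × 10^21 × 620 = 1.62378 × 10^24 m³·kg/s²
2a = 5.068 × 10^12 m
E_bind = GMm/(2a) = 3.20399 × 10^11 J ≈ 320.4 GJ

Final answer: 320.4 GJ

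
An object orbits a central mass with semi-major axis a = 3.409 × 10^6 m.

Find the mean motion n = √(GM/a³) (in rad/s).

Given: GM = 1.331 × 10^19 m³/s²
a = 3.409 × 10^6 m
GM = 1.331 × 10^19 m³/s²
a³ = 3.96169 × 10^19 m³
GM/a³ = (1.331 × 10^19) / (3.96169 × 10^19) = 0.335967 s⁻²
n = √(GM/a³) = 0.579627 rad/s ≈ 0.5796 rad/s

Final answer: n = 0.5796 rad/s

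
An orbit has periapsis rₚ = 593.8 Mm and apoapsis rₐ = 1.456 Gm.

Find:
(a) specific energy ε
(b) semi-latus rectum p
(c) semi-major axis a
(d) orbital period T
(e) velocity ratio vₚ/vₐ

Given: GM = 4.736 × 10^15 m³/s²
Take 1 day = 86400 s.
rₚ = 593.8 Mm = 5.938 × 10^8 m
rₐ = 1.456 Gm = 1.456 × 10^9 m
GM = 4.736 × 10^15 m³/s²
a = (rₚ + rₐ)/2 = 1.0249 × 10^9 m
e = (rₐ − rₚ)/(rₐ + rₚ) = (8.622 × 10^8) / (2.0498 × 10^9) = 0.420626
(a) 2a = 2.0498 × 10^9 m;  ε = −GM/(2a) = -2.31047 × 10^6 J/kg ≈ -2.31 MJ/kg
(b) 1 − e² = 0.823073;  p = a(1 − e²) = 1.0249 × 10^9 × 0.823073 = 8.43568 × 10^8 m ≈ 843.6 Mm
(c) a = 1.0249 × 10^9 m ≈ 1.025 Gm
(d) a³ = 1.07658 × 10^27 m³;  T = 2π √(a³/GM) = 2π × 476778 s = 2.99569 × 10^6 s ≈ 34.67 days
(e) vₚ/vₐ = rₐ/rₚ (angular momentum) = (1.456 × 10^9) / (5.938 × 10^8) = 2.452 ≈ 2.452

Final answer:
(a) specific energy ε = -2.31 MJ/kg
(b) semi-latus rectum p = 843.6 Mm
(c) semi-major axis a = 1.025 Gm
(d) orbital period T = 34.67 days
(e) velocity ratio vₚ/vₐ = 2.452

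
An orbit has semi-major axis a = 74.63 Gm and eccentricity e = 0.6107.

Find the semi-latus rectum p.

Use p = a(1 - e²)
a = 74.63 Gm = 7.463 × 10^10 m
e = 0.6107,  e² = 0.372954,  1 − e² = 0.627046
p = a(1 − e²) = 7.463 × 10^10 m × 0.627046 = 4.67964 × 10^10 m ≈ 46.8 Gm

Final answer: p = 46.8 Gm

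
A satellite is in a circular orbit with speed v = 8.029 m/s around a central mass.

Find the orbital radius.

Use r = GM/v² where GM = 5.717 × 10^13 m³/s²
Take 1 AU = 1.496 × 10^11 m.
v = 8.029 m/s
GM = 5.717 × 10^13 m³/s²
v² = 64.4648 m²/s²
r = GM/v² = (5.717 × 10^13) / 64.4648 = 8.8684 × 10^11 m ≈ 5.928 AU

Final answer: 5.928 AU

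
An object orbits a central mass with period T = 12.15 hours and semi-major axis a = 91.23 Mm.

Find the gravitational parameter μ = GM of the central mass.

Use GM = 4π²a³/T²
T = 12.15 hours = 43740 s
a = 91.23 Mm = 9.123 × 10^7 m
a³ = 7.59299 × 10^23 m³
T² = 1.91319 × 10^9 s²
GM = 4π² × (7.59299 × 10^23) / (1.91319 × 10^9) = 1.56681 × 10^16 m³/s²
GM ≈ 1.567 × 10^16 m³/s²

Final answer: GM = 1.567 × 10^16 m³/s²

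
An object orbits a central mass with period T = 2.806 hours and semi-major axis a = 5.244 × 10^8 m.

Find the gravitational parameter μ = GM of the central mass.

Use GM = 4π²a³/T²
T = 2.806 hours = 10101.6 s
a = 5.244 × 10^8 m
a³ = 1.44208 × 10^26 m³
T² = 1.02042 × 10^8 s²
GM = 4π² × (1.44208 × 10^26) / (1.02042 × 10^8) = 5.57914 × 10^19 m³/s²
GM ≈ 5.579 × 10^19 m³/s²

Final answer: GM = 5.579 × 10^19 m³/s²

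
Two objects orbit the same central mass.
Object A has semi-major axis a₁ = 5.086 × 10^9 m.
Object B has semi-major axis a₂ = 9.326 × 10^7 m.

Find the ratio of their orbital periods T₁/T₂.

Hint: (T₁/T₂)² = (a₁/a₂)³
a₁ = 5.086 × 10^9 m
a₂ = 9.326 × 10^7 m
a₁/a₂ = 54.5357
T₁/T₂ = (a₁/a₂)^(3/2) = (54.5357)^1.5 = 402.737

Final answer: T₁/T₂ = 402.7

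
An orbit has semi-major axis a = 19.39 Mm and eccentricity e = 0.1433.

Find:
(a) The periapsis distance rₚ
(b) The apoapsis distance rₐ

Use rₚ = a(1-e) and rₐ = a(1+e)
a = 19.39 Mm = 1.939 × 10^7 m
e = 0.1433:  1 − e = 0.8567,  1 + e = 1.1433
(a) rₚ = a(1 − e) = 1.939 × 10^7 m × 0.8567 = 1.66114 × 10^7 m ≈ 16.61 Mm
(b) rₐ = a(1 + e) = 1.939 × 10^7 m × 1.1433 = 2.21686 × 10^7 m ≈ 22.17 Mm

Final answer:
(a) rₚ = 16.61 Mm
(b) rₐ = 22.17 Mm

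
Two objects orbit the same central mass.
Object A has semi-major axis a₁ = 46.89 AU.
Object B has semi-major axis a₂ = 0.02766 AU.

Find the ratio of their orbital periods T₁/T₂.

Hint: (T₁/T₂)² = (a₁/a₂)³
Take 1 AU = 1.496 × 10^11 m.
a₁ = 46.89 AU = 7.01474 × 10^12 m
a₂ = 0.02766 AU = 4.13794 × 10^9 m
a₁/a₂ = 1695.23
T₁/T₂ = (a₁/a₂)^(3/2) = (1695.23)^1.5 = 69797.9

Final answer: T₁/T₂ = 6.98 × 10^4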